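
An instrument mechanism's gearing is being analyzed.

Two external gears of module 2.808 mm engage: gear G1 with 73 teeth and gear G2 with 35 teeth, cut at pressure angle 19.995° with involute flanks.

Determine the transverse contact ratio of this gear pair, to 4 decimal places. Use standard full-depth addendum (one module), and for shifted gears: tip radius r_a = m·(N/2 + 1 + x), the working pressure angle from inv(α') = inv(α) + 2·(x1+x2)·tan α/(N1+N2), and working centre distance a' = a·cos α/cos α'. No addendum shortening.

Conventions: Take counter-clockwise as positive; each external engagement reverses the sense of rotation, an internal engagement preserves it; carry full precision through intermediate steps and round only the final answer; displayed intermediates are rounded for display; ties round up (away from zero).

1.7503

topology: single-mesh involute geometry — m = 2.808, 73T/35T pair
base radii: r_b1 = 96.314035, r_b2 = 46.177962
tip radii: r_a1 = 105.300000, r_a2 = 51.948000
no profile shift: α' = α, a' = a
action lengths: √(r_a1²−r_b1²) = 42.564031, √(r_a2²−r_b2²) = 23.794759
base pitch p_b = π·m·cos α = 8.289848
CR = (42.564031 + 23.794759 − 151.632000·sin 19.99500°)/8.289848 = 1.750337
contact ratio ≈ 1.7503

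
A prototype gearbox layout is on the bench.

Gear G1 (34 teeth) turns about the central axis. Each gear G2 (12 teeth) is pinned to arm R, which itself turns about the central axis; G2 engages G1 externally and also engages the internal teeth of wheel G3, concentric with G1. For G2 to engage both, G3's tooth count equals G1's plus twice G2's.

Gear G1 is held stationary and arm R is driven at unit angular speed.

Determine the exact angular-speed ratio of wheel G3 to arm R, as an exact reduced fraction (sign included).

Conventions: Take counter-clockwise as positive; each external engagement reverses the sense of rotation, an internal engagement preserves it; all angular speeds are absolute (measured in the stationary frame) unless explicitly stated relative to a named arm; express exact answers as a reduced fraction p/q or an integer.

46/29

topology: planetary set — G1 34T / G2 12T / G3 58T, arm = carrier (Willis)
ring teeth: 34 + 2·12 = 58
34(ω_sun−ω_arm) = −58(ω_ring−ω_arm),  ω_sun = 0, ω_arm = 1
ω_ring = 1 − (34/58)(0−1) = 46/29
ω_out/ω_in = 46/29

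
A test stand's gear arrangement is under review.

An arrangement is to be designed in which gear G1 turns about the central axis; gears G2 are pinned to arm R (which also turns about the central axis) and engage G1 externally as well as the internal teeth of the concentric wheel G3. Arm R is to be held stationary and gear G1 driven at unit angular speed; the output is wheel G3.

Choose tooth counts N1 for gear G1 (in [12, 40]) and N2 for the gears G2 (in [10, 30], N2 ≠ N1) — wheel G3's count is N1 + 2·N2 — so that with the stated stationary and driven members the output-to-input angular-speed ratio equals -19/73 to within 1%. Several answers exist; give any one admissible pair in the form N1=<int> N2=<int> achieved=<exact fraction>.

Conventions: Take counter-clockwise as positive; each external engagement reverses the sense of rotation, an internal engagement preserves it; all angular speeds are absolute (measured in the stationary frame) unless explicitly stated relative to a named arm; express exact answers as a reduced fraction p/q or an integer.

N1=19 N2=27 achieved=-19/73

class = planetary set [ratio -19/73 wanted; Willis about the carrier]
Willis with ω_arm = 0: ω_ring/ω_sun = −N1/N3; set equal to -19/73  ⇒  N3/N1 = −1/(-19/73) = 73/19
N3 = N1 + 2·N2  ⇒  N2/N1 = (N3/N1 − 1)/2 = (73/19 − 1)/2 = 27/19
smallest multiple with N1 ≥ 12 and N2 ≥ 10: k = 1  ⇒  N1 = 1·19 = 19, N2 = 1·27 = 27 (N1 ≤ 40, N2 ≤ 30, N2 ≠ N1 ✓), N3 = 19 + 2·27 = 73
check: −N1/N3 with N1 = 19, N3 = 73 gives -19/73; |achieved − target| = 0 ≤ 19/7300 ✓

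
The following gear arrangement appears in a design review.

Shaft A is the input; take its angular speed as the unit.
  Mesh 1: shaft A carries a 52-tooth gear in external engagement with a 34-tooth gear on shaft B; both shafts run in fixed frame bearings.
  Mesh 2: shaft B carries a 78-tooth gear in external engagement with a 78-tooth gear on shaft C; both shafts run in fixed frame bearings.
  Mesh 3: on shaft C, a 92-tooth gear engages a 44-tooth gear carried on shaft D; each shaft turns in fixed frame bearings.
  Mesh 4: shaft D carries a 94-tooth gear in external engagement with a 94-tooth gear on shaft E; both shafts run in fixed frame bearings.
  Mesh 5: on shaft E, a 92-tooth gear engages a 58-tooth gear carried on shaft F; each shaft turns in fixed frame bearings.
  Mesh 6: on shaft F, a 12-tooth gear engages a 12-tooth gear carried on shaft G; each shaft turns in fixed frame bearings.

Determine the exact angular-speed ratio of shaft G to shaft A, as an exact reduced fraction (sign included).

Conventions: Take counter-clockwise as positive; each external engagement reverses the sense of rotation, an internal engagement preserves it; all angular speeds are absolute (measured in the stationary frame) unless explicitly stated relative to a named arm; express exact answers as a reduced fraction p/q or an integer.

27508/5423

class = fixed-axis compound train [6 meshes; 6 ratios multiply, 6 sense flips]
mesh 1 [52T→34T]: running ratio 26/17, sense −
mesh 2 [78T→78T]: running ratio 26/17, sense +
mesh 3 [92T→44T]: running ratio 598/187, sense −
mesh 4 [94T→94T]: running ratio 598/187, sense +
mesh 5 [92T→58T]: running ratio 27508/5423, sense −
mesh 6 [12T→12T]: running ratio 27508/5423, sense +
ω_out/ω_in = 27508/5423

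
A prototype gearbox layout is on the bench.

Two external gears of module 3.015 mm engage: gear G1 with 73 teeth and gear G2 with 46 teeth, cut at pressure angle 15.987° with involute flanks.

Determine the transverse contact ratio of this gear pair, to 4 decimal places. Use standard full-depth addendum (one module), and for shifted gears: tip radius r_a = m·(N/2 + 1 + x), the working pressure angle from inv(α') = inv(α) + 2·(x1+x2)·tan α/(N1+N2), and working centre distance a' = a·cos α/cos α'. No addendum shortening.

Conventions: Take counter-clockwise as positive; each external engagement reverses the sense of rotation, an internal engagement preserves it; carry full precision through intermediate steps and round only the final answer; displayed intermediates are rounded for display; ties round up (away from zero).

2.0456

class = single-mesh tooth geometry [involute pair 73T × 46T, m = 3.015]
base radii: r_b1 = 105.791326, r_b2 = 66.663027
tip radii: r_a1 = 113.062500, r_a2 = 72.360000
no profile shift: α' = α, a' = a
action lengths: √(r_a1²−r_b1²) = 39.891405, √(r_a2²−r_b2²) = 28.142679
base pitch p_b = π·m·cos α = 9.105569
CR = (39.891405 + 28.142679 − 179.392500·sin 15.98700°)/9.105569 = 2.045555
contact ratio ≈ 2.0456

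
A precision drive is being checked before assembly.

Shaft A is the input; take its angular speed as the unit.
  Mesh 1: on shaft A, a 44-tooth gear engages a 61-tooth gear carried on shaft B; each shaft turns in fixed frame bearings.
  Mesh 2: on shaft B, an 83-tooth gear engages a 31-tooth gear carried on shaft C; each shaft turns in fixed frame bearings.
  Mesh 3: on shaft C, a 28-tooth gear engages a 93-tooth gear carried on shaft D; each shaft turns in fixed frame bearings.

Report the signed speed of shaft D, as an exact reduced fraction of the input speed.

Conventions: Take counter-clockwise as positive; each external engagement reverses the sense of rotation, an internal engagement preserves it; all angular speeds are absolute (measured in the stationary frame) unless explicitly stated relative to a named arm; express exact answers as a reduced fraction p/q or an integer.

3-mesh fixed-axis compound train (all bearings frame-fixed)
mesh 1 [44T→61T]: |ω|/ω_in = 1×44/61 = 44/61, sense flips to −
mesh 2 [83T→31T]: |ω|/ω_in = (44/61)×83/31 = 3652/1891, sense flips to +
mesh 3 [28T→93T]: |ω|/ω_in = (3652/1891)×28/93 = 102256/175863, sense flips to −
signed output speed (× input speed) = -102256/175863

-102256/175863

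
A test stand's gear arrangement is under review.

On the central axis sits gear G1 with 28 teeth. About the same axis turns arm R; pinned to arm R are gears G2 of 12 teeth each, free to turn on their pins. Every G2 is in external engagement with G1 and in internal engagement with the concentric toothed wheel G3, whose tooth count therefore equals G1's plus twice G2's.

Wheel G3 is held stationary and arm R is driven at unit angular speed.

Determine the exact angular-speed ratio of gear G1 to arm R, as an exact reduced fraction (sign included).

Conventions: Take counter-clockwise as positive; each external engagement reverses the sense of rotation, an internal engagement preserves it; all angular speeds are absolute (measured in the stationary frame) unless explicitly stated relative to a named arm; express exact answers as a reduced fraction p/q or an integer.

class = planetary set [G3 = 28+2·12 = 52; Willis about the carrier]
ring teeth: 28 + 2·12 = 52
28(ω_sun−ω_arm) = −52(ω_ring−ω_arm),  ω_ring = 0, ω_arm = 1
ω_sun = 1 − (52/28)(0−1) = 20/7
ω_out/ω_in = 20/7

20/7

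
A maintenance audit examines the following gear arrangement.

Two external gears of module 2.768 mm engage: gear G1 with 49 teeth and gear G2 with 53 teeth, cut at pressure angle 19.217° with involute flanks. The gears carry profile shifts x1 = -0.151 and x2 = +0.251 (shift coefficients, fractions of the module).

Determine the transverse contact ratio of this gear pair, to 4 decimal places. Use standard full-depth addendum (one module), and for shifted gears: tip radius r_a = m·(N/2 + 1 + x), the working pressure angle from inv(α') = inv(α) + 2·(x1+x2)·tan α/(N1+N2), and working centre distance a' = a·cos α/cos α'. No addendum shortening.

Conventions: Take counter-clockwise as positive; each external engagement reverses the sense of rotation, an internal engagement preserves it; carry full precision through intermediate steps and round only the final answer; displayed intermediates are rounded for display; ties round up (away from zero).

single-mesh involute tooth geometry (49T engaging 53T at module 2.768)
base radii: r_b1 = 64.037208, r_b2 = 69.264735
tip radii: r_a1 = 70.166032, r_a2 = 76.814768
inv(α') = inv(19.217°) + 2·(-0.151+0.251)·tan α/(49+53) = 0.01385311  ⇒  α' = 19.53363°
a' = a·cos α / cos α' = 141.1680·cos 19.217°/cos 19.53363° = 141.442617
action lengths: √(r_a1²−r_b1²) = 28.679401, √(r_a2²−r_b2²) = 33.210015
base pitch p_b = π·m·cos α = 8.211380
CR = (28.679401 + 33.210015 − 141.442617·sin 19.53363°)/8.211380 = 1.777612
contact ratio ≈ 1.7776

1.7776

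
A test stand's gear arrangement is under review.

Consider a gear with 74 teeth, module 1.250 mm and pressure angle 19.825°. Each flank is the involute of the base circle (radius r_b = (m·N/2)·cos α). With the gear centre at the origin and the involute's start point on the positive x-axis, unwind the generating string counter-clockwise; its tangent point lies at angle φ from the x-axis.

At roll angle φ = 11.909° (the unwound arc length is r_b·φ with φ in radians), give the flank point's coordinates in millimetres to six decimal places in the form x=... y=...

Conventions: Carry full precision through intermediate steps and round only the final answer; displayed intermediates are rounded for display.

x=44.438608 y=0.129669

class = single-mesh tooth geometry [base-circle involute, m = 1.250, 74T]
pitch radius r_p = m·N/2 = 1.250·74/2 = 46.250000
base radius r_b = r_p·cos α = 46.250000·cos 19.825° = 43.508896
roll angle φ = 11.909° = 0.20785126 rad
x = r_b·(cos φ + φ·sin φ) = 44.438608
y = r_b·(sin φ − φ·cos φ) = 0.129669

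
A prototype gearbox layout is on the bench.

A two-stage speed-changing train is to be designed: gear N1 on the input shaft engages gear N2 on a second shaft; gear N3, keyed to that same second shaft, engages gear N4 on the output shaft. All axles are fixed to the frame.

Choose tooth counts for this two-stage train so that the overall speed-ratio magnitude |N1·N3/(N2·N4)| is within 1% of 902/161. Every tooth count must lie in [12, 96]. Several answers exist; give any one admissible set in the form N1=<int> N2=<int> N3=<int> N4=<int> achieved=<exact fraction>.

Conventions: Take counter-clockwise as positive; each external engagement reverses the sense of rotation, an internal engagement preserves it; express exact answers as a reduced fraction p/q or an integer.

2-stage fixed-axis compound train for ratio 902/161
target = 902/161 in lowest terms: an exact hit needs N1·N3 = k·902 and N2·N4 = k·161 for one integer k, every count in [12, 96]; additionally prefer no 1:1 stage (N1 ≠ N2, N3 ≠ N4)
k = 1: no 1:1-free in-range split of k·902 and k·161 into factor pairs; take k = 2
k = 2: N1·N3 = 1804 = 22·82, N2·N4 = 322 = 14·23
achieved = 22·82/(14·23) = 902/161; |achieved − target| = 0 ≤ 451/8050 ✓

N1=22 N2=14 N3=82 N4=23 achieved=902/161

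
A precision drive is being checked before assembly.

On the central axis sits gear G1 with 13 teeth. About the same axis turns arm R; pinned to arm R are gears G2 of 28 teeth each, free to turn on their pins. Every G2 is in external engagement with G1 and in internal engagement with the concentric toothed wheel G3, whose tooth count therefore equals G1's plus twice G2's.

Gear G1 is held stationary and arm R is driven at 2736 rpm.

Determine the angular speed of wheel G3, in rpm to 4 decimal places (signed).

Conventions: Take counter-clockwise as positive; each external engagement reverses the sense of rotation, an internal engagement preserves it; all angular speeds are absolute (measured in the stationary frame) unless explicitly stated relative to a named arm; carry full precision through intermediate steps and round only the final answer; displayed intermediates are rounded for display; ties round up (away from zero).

+3251.4783 rpm

topology: planetary set — G1 13T / G2 28T / G3 69T, arm = carrier (Willis)
normalise by the input: solve with ω_arm = 1, then scale by 2736 rpm
ring teeth: 13 + 2·28 = 69
13(ω_sun−ω_arm) = −69(ω_ring−ω_arm),  ω_sun = 0, ω_arm = 1
ω_ring = 1 − (13/69)(0−1) = 82/69
scale: ω_ring = 82/69 × 2736 rpm = +3251.4783 rpm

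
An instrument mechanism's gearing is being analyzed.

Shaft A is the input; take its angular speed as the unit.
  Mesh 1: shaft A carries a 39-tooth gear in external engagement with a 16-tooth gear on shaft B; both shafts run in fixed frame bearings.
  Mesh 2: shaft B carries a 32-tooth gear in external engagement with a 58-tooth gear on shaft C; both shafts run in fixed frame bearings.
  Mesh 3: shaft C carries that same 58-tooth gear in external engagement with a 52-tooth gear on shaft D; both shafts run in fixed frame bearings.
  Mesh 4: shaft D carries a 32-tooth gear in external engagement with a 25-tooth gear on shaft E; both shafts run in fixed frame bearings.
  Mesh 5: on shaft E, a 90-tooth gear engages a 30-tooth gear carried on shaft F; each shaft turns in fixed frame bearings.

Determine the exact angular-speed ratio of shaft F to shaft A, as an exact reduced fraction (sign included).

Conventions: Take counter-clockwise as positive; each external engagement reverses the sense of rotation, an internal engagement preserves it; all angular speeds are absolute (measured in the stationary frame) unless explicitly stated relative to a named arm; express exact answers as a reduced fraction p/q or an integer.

-144/25

class = fixed-axis compound train [5 meshes; 5 ratios multiply, 5 sense flips]
mesh 1 [39T→16T]: running ratio 39/16, sense −
mesh 2 [32T→58T]: running ratio 39/29, sense +
mesh 3 [58T→52T]: running ratio 3/2, sense −
mesh 4 [32T→25T]: running ratio 48/25, sense +
mesh 5 [90T→30T]: running ratio 144/25, sense −
ω_out/ω_in = -144/25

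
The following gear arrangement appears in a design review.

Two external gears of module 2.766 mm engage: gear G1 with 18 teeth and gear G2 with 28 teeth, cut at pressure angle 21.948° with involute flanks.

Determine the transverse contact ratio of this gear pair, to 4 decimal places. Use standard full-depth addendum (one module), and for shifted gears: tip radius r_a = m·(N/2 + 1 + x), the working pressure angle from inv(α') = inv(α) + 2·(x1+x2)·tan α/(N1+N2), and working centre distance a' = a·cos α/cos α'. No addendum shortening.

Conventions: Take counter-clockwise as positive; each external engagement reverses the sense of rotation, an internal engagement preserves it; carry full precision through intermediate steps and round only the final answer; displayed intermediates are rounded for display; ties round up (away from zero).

recognized (one external pair, fixed centres): single-mesh tooth geometry, m = 2.766, N1 = 18, N2 = 28
base radii: r_b1 = 23.089769, r_b2 = 35.917418
tip radii: r_a1 = 27.660000, r_a2 = 41.490000
no profile shift: α' = α, a' = a
action lengths: √(r_a1²−r_b1²) = 15.229517, √(r_a2²−r_b2²) = 20.769188
base pitch p_b = π·m·cos α = 8.059850
CR = (15.229517 + 20.769188 − 63.618000·sin 21.94800°)/8.059850 = 1.516222
contact ratio ≈ 1.5162

1.5162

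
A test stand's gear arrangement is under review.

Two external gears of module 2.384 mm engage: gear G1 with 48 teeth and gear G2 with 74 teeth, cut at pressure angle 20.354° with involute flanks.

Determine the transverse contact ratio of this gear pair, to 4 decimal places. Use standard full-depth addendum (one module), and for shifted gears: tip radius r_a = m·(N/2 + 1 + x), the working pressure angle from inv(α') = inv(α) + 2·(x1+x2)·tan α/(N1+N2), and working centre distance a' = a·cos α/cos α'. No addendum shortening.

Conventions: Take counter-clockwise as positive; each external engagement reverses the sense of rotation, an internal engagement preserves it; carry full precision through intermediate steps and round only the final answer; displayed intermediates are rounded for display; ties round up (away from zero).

single-mesh involute tooth geometry (48T engaging 74T at module 2.384)
base radii: r_b1 = 53.643521, r_b2 = 82.700428
tip radii: r_a1 = 59.600000, r_a2 = 90.592000
no profile shift: α' = α, a' = a
action lengths: √(r_a1²−r_b1²) = 25.971766, √(r_a2²−r_b2²) = 36.980395
base pitch p_b = π·m·cos α = 7.021920
CR = (25.971766 + 36.980395 − 145.424000·sin 20.35400°)/7.021920 = 1.761750
contact ratio ≈ 1.7617

1.7617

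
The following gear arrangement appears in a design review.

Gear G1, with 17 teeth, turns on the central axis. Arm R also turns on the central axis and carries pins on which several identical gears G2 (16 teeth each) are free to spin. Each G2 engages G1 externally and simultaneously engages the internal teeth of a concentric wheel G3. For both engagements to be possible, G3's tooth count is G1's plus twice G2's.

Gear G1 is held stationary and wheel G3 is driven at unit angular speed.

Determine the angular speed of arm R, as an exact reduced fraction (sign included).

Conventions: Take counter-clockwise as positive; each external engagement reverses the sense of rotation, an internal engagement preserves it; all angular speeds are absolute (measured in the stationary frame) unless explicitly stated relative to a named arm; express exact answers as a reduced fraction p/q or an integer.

class = planetary set [G3 = 17+2·16 = 49; Willis about the carrier]
ring teeth: 17 + 2·16 = 49
17(ω_sun−ω_arm) = −49(ω_ring−ω_arm),  ω_sun = 0, ω_ring = 1
17(0−ω_arm) = −49(1−ω_arm)  ⇒  66·ω_arm = 49  ⇒  ω_arm = 49/66
exact speed ratio = 49/66

49/66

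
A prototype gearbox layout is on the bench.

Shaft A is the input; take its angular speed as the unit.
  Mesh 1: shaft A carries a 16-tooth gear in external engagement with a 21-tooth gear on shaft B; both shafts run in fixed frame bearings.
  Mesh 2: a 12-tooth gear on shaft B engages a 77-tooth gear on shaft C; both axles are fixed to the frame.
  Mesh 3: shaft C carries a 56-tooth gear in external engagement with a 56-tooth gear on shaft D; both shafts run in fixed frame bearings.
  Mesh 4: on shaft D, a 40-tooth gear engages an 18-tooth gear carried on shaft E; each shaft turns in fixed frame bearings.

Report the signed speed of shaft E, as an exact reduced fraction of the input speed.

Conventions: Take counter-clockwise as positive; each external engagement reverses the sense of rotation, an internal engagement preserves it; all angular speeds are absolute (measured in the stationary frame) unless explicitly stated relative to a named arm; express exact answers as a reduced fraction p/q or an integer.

1280/4851

4-mesh fixed-axis compound train (all bearings frame-fixed)
mesh 1 [16T→21T]: |ω|/ω_in = 1×16/21 = 16/21, sense flips to −
mesh 2 [12T→77T]: |ω|/ω_in = (16/21)×12/77 = 64/539, sense flips to +
mesh 3 [56T→56T]: |ω|/ω_in = (64/539)×56/56 = 64/539, sense flips to −
mesh 4 [40T→18T]: |ω|/ω_in = (64/539)×40/18 = 1280/4851, sense flips to +
signed output speed (× input speed) = 1280/4851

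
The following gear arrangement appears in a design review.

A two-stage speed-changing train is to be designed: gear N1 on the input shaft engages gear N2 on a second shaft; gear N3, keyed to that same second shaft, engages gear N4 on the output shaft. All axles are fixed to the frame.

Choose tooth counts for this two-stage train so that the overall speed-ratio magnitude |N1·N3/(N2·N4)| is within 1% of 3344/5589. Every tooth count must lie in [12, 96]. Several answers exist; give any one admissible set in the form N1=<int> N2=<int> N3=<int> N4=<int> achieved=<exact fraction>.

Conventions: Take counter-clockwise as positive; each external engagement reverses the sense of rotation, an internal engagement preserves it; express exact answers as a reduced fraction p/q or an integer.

topology: fixed-axis compound train — 2 stages, target 3344/5589
target = 3344/5589 in lowest terms: an exact hit needs N1·N3 = k·3344 and N2·N4 = k·5589 for one integer k, every count in [12, 96]; additionally prefer no 1:1 stage (N1 ≠ N2, N3 ≠ N4)
k = 1: N1·N3 = 3344 = 38·88, N2·N4 = 5589 = 69·81
achieved = 38·88/(69·81) = 3344/5589; |achieved − target| = 0 ≤ 836/139725 ✓

N1=38 N2=69 N3=88 N4=81 achieved=3344/5589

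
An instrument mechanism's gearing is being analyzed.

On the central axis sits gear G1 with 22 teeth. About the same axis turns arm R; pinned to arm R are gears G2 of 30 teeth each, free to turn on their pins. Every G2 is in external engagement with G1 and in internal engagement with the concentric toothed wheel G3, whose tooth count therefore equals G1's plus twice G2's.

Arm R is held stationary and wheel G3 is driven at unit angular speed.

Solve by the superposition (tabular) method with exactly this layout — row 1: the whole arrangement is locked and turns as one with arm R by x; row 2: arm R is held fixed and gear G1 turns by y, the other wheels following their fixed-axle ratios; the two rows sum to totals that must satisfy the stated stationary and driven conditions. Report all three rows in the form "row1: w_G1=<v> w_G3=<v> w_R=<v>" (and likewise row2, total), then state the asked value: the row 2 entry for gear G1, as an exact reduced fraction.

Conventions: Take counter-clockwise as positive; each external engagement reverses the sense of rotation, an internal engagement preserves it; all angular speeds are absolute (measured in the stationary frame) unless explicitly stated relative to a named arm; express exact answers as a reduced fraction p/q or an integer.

class = planetary set [G3 = 22+2·30 = 82; Willis about the carrier]
row 1 — lock + rotate with arm: ω_sun = ω_ring = ω_arm = x
superposition row 2 [arm held]: sun y, ring −(22/82)·y, arm 0
boundary: total ω_arm = x = 0 and total ω_ring = x − (22/82)·y = 1  ⇒  y = -41/11, x = 0
row 2 ring = −(22/82)·(-41/11) = 1
totals (row 1 + row 2): sun 0 + (-41/11) = -41/11, ring 0 + 1 = 1, arm 0 + 0 = 0
asked cell (row2, sun) = -41/11

row1: w_G1=0 w_G3=0 w_R=0
row2: w_G1=-41/11 w_G3=1 w_R=0
total: w_G1=-41/11 w_G3=1 w_R=0
asked value: -41/11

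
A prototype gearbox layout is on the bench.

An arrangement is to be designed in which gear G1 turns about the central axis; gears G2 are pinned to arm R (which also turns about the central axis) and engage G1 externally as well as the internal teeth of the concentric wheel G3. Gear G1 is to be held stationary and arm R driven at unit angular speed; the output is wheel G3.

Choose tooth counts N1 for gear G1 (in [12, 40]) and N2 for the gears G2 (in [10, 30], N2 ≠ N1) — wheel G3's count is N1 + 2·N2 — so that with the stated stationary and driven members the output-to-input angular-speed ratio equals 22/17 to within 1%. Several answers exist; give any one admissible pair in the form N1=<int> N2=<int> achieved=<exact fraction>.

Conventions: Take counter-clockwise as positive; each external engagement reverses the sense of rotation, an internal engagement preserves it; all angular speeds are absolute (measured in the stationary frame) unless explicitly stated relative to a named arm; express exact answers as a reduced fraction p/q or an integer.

N1=15 N2=18 achieved=22/17

class = planetary set [ratio 22/17 wanted; Willis about the carrier]
Willis with ω_sun = 0: ω_ring/ω_arm = (N1+N3)/N3; set equal to 22/17  ⇒  N3/N1 = 1/(22/17 − 1) = 17/5
N3 = N1 + 2·N2  ⇒  N2/N1 = (N3/N1 − 1)/2 = (17/5 − 1)/2 = 6/5
smallest multiple with N1 ≥ 12 and N2 ≥ 10: k = 3  ⇒  N1 = 3·5 = 15, N2 = 3·6 = 18 (N1 ≤ 40, N2 ≤ 30, N2 ≠ N1 ✓), N3 = 15 + 2·18 = 51
check: (N1+N3)/N3 with N1 = 15, N3 = 51 gives 22/17; |achieved − target| = 0 ≤ 11/850 ✓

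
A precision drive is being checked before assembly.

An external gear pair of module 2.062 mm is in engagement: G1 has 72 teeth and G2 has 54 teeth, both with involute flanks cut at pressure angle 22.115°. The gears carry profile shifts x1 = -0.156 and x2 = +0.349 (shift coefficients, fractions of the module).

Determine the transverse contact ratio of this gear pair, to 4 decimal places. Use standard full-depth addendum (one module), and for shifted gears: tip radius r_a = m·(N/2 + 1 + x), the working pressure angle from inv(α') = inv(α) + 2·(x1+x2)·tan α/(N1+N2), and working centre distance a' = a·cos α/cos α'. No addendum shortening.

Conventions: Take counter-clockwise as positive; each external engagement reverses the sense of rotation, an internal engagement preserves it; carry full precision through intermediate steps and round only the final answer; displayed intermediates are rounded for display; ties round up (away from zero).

1.6416

recognized (one external pair, fixed centres): single-mesh tooth geometry, m = 2.062, N1 = 72, N2 = 54
base radii: r_b1 = 68.770759, r_b2 = 51.578070
tip radii: r_a1 = 75.972328, r_a2 = 58.455638
inv(α') = inv(22.115°) + 2·(-0.156+0.349)·tan α/(72+54) = 0.02162822  ⇒  α' = 22.53791°
a' = a·cos α / cos α' = 129.9060·cos 22.115°/cos 22.53791° = 130.300374
action lengths: √(r_a1²−r_b1²) = 32.285868, √(r_a2²−r_b2²) = 27.509350
base pitch p_b = π·m·cos α = 6.001381
CR = (32.285868 + 27.509350 − 130.300374·sin 22.53791°)/6.001381 = 1.641586
contact ratio ≈ 1.6416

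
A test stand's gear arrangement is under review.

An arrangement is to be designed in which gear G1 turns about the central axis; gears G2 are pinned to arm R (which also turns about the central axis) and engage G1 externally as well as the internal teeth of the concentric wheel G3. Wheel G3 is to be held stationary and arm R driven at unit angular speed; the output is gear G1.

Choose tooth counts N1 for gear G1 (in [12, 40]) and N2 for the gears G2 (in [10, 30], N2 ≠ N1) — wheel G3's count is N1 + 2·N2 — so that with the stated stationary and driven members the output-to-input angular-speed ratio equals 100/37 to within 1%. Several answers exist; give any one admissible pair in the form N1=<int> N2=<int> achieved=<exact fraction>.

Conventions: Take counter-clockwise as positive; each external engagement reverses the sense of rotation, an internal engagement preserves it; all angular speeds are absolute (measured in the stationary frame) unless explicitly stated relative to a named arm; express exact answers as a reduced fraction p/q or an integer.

planetary set to be sized for 100/37 (Willis relation)
Willis with ω_ring = 0: ω_sun/ω_arm = (N1+N3)/N1; set equal to 100/37  ⇒  N3/N1 = 100/37 − 1 = 63/37
N3 = N1 + 2·N2  ⇒  N2/N1 = (N3/N1 − 1)/2 = (63/37 − 1)/2 = 13/37
smallest multiple with N1 ≥ 12 and N2 ≥ 10: k = 1  ⇒  N1 = 1·37 = 37, N2 = 1·13 = 13 (N1 ≤ 40, N2 ≤ 30, N2 ≠ N1 ✓), N3 = 37 + 2·13 = 63
check: (N1+N3)/N1 with N1 = 37, N3 = 63 gives 100/37; |achieved − target| = 0 ≤ 1/37 ✓

N1=37 N2=13 achieved=100/37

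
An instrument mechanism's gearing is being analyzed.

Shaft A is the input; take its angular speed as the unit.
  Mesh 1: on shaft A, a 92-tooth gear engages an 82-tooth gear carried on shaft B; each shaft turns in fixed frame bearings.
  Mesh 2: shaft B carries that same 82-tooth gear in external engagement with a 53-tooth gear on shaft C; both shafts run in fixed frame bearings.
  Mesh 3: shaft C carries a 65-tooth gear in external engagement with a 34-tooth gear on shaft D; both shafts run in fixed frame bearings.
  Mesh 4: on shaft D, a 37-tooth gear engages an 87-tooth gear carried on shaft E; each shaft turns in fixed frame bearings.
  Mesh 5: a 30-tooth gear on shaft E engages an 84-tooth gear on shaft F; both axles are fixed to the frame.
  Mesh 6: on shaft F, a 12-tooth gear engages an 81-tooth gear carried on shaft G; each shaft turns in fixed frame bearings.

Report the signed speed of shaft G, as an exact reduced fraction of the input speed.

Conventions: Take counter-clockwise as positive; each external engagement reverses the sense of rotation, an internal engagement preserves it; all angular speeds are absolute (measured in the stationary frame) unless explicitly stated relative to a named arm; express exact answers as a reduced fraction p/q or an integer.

1106300/14815143

6-mesh fixed-axis compound train (all bearings frame-fixed)
mesh 1 [92T→82T]: |ω|/ω_in = 1×92/82 = 46/41, sense flips to −
mesh 2 [82T→53T]: |ω|/ω_in = (46/41)×82/53 = 92/53, sense flips to +
mesh 3 [65T→34T]: |ω|/ω_in = (92/53)×65/34 = 2990/901, sense flips to −
mesh 4 [37T→87T]: |ω|/ω_in = (2990/901)×37/87 = 110630/78387, sense flips to +
mesh 5 [30T→84T]: |ω|/ω_in = (110630/78387)×30/84 = 276575/548709, sense flips to −
mesh 6 [12T→81T]: |ω|/ω_in = (276575/548709)×12/81 = 1106300/14815143, sense flips to +
signed output speed (× input speed) = 1106300/14815143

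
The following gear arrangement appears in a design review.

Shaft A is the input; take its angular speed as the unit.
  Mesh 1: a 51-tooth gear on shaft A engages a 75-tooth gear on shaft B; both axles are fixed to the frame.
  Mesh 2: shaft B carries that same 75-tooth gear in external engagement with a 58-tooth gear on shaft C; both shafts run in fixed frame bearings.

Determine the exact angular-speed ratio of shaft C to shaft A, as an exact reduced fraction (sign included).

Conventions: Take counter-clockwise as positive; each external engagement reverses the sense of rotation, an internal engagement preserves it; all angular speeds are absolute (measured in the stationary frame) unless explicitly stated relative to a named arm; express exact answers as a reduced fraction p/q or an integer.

51/58

class = fixed-axis compound train [2 meshes; 2 ratios multiply, 2 sense flips]
mesh 1 [51T→75T]: running ratio 17/25, sense −
mesh 2 [75T→58T]: running ratio 51/58, sense +
ω_out/ω_in = 51/58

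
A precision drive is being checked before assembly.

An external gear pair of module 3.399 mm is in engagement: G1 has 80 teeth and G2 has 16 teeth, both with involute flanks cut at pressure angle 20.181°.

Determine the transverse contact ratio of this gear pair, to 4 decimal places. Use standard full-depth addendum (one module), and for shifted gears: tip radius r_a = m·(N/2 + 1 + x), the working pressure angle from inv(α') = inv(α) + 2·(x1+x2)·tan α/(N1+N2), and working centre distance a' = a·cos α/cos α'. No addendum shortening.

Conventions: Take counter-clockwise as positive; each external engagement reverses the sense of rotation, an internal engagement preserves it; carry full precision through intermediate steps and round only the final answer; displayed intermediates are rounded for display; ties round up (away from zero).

1.6540

class = single-mesh tooth geometry [involute pair 80T × 16T, m = 3.399]
base radii: r_b1 = 127.613072, r_b2 = 25.522614
tip radii: r_a1 = 139.359000, r_a2 = 30.591000
no profile shift: α' = α, a' = a
action lengths: √(r_a1²−r_b1²) = 55.998523, √(r_a2²−r_b2²) = 16.864324
base pitch p_b = π·m·cos α = 10.022707
CR = (55.998523 + 16.864324 − 163.152000·sin 20.18100°)/10.022707 = 1.653998
contact ratio ≈ 1.6540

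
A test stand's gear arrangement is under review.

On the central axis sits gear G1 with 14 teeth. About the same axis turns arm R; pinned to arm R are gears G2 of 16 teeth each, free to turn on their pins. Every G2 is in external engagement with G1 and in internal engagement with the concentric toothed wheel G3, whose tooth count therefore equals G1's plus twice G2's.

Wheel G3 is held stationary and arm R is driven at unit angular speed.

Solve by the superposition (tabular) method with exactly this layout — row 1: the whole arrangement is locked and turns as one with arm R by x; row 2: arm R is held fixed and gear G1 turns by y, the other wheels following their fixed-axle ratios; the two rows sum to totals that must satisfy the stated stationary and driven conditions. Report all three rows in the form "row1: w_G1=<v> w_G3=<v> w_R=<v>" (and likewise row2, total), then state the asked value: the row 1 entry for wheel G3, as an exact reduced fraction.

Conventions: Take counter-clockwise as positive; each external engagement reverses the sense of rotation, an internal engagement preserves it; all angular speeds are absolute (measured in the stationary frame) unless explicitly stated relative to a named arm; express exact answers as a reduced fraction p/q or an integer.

row1: w_G1=1 w_G3=1 w_R=1
row2: w_G1=23/7 w_G3=-1 w_R=0
total: w_G1=30/7 w_G3=0 w_R=1
asked value: 1

topology: planetary set — G1 14T / G2 16T / G3 46T, arm = carrier (Willis)
superposition row 1 [locked train]: every member turns x
row 2 — arm fixed, fixed-axis ratios: sun y, ring −(14/46)·y, arm 0
boundary: total ω_ring = x − (14/46)·y = 0 and total ω_arm = x = 1  ⇒  y = 23/7, x = 1
row 2 ring = −(14/46)·23/7 = -1
totals (row 1 + row 2): sun 1 + 23/7 = 30/7, ring 1 + (-1) = 0, arm 1 + 0 = 1
asked cell (row1, ring) = 1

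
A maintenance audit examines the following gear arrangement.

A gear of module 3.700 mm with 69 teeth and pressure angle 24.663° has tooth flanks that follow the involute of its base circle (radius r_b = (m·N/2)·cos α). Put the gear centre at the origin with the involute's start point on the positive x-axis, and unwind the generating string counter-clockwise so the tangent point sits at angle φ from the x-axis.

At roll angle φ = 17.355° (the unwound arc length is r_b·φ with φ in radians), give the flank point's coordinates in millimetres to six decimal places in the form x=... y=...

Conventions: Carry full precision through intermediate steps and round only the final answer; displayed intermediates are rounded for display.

single-mesh involute tooth geometry (69T wheel at module 3.700)
pitch radius r_p = m·N/2 = 3.700·69/2 = 127.650000
base radius r_b = r_p·cos α = 127.650000·cos 24.663° = 116.005491
roll angle φ = 17.355° = 0.30290189 rad
x = r_b·(cos φ + φ·sin φ) = 121.205771
y = r_b·(sin φ − φ·cos φ) = 1.064813

x=121.205771 y=1.064813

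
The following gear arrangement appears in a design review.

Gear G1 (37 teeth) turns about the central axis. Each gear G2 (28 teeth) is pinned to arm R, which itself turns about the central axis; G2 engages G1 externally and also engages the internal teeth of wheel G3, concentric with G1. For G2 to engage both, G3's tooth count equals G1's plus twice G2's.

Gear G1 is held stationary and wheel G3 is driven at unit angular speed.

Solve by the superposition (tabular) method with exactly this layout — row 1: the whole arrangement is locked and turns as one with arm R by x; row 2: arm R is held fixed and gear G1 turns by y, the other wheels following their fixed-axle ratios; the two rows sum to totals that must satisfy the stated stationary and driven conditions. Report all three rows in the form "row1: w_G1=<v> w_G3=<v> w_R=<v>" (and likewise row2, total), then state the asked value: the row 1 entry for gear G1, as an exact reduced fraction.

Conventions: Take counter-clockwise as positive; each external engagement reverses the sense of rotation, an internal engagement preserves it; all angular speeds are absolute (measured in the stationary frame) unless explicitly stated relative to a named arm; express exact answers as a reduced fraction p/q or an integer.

row1: w_G1=93/130 w_G3=93/130 w_R=93/130
row2: w_G1=-93/130 w_G3=37/130 w_R=0
total: w_G1=0 w_G3=1 w_R=93/130
asked value: 93/130

class = planetary set [G3 = 37+2·28 = 93; Willis about the carrier]
row 1: whole set turns with the arm by x
superposition row 2 [arm held]: sun y, ring −(37/93)·y, arm 0
boundary: total ω_sun = x + y = 0 and total ω_ring = x − (37/93)·y = 1  ⇒  y = -93/130, x = 93/130
row 2 ring = −(37/93)·(-93/130) = 37/130
totals (row 1 + row 2): sun 93/130 + (-93/130) = 0, ring 93/130 + 37/130 = 1, arm 93/130 + 0 = 93/130
asked cell (row1, sun) = 93/130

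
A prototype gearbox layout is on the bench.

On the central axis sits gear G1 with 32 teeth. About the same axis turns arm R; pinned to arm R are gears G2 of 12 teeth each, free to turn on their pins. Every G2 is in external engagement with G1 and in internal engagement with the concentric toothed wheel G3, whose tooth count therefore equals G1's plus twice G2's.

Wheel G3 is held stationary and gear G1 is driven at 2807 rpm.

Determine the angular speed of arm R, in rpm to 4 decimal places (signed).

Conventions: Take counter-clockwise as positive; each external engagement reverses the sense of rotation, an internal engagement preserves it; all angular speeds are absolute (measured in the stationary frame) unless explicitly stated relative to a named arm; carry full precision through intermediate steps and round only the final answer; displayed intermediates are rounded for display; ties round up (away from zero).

+1020.7273 rpm

planetary set (32T centre, 12T on arm, 56T internal) — Willis relation
normalise by the input: solve with ω_sun = 1, then scale by 2807 rpm
ring teeth: 32 + 2·12 = 56
32(ω_sun−ω_arm) = −56(ω_ring−ω_arm),  ω_ring = 0, ω_sun = 1
32(1−ω_arm) = −56(0−ω_arm)  ⇒  88·ω_arm = 32  ⇒  ω_arm = 4/11
scale: ω_arm = 4/11 × 2807 rpm = +1020.7273 rpm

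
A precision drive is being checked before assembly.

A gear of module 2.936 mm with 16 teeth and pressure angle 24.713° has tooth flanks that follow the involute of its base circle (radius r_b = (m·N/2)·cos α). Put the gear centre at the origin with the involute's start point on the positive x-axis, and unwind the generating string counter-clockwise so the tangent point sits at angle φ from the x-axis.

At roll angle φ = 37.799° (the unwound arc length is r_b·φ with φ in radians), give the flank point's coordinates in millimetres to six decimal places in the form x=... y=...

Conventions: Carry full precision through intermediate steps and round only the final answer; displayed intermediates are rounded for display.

topology: single-mesh involute geometry — m = 2.936, N = 16
pitch radius r_p = m·N/2 = 2.936·16/2 = 23.488000
base radius r_b = r_p·cos α = 23.488000·cos 24.713° = 21.336813
roll angle φ = 37.799° = 0.65971700 rad
x = r_b·(cos φ + φ·sin φ) = 25.486861
y = r_b·(sin φ − φ·cos φ) = 1.954612

x=25.486861 y=1.954612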